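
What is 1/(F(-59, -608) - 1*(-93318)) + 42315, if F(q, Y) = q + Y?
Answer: 3920527066/92651 ≈ 42315.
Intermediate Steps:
F(q, Y) = Y + q
1/(F(-59, -608) - 1*(-93318)) + 42315 = 1/((-608 - 59) - 1*(-93318)) + 42315 = 1/(-667 + 93318) + 42315 = 1/92651 + 42315 = 3920527066/92651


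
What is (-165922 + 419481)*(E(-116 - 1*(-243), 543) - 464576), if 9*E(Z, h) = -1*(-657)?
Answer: -117778916177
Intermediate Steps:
E(Z, h) = 73 (E(Z, h) = (-1*(-657))/9 = (1/9)*657 = 73)
(-165922 + 419481)*(E(-116 - 1*(-243), 543) - 464576) = (-165922 + 419481)*(73 - 464576) = 253559*(-464503) = -117778916177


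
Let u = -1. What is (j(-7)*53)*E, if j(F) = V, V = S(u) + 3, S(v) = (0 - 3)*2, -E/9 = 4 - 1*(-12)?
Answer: 22896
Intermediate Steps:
E = -144 (E = -9*(4 - 1*(-12)) = -9*(4 + 12) = -9*16 = -144)
S(v) = -6 (S(v) = -3*2 = -6)
V = -3 (V = -6 + 3 = -3)
j(F) = -3
(j(-7)*53)*E = -3*53*(-144) = -159*(-144) = 22896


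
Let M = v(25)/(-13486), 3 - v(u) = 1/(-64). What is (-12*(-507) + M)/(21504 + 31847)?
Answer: 5251124543/46047461504 ≈ 0.11404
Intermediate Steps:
v(u) = 193/64 (v(u) = 3 - 1/(-64) = 3 - 1*(-1/64) = 3 + 1/64 = 193/64)
M = -193/863104 (M = (193/64)/(-13486) = (193/64)*(-1/13486) = -193/863104 ≈ -0.00022361)
(-12*(-507) + M)/(21504 + 31847) = (-12*(-507) - 193/863104)/(21504 + 31847) = (6084 - 193/863104)/53351 = (5251124543/863104)*(1/53351) = 5251124543/46047461504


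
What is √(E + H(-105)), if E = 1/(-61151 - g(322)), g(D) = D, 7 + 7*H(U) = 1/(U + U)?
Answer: I*√18529653322230/4303110 ≈ 1.0003*I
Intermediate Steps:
H(U) = -1 + 1/(14*U) (H(U) = -1 + 1/(7*(U + U)) = -1 + 1/(7*((2*U))) = -1 + (1/(2*U))/7 = -1 + 1/(14*U))
E = -1/61473 (E = 1/(-61151 - 1*322) = 1/(-61151 - 322) = 1/(-61473) = -1/61473 ≈ -1.6267e-5)
√(E + H(-105)) = √(-1/61473 + (1/14 - 1*(-105))/(-105)) = √(-1/61473 - (1/14 + 105)/105) = √(-1/61473 - 1/105*1471/14) = √(-1/61473 - 1471/1470) = √(-30142751/30121770) = I*√18529653322230/4303110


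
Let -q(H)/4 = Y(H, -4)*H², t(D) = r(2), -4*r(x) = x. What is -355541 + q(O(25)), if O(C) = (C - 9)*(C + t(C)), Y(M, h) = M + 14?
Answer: -249905877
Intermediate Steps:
r(x) = -x/4
t(D) = -½ (t(D) = -¼*2 = -½)
Y(M, h) = 14 + M
O(C) = (-9 + C)*(-½ + C) (O(C) = (C - 9)*(C - ½) = (-9 + C)*(-½ + C))
q(H) = -4*H²*(14 + H) (q(H) = -4*(14 + H)*H² = -4*H²*(14 + H))
-355541 + q(O(25)) = -355541 + 4*(9/2 + 25² - 19/2*25)²*(-14 - (9/2 + 25² - 19/2*25)) = -355541 + 4*(9/2 + 625 - 475/2)²*(-14 - (9/2 + 625 - 475/2)) = -355541 + 4*392²*(-14 - 1*392) = -355541 + 4*153664*(-14 - 392) = -355541 + 4*153664*(-406) = -355541 - 249550336 = -249905877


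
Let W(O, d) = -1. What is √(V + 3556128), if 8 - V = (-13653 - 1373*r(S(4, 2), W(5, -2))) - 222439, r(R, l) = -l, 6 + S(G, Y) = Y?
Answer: √3793601 ≈ 1947.7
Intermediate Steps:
S(G, Y) = -6 + Y
V = 237473 (V = 8 - ((-13653 - (-1373)*(-1)) - 222439) = 8 - ((-13653 - 1373*1) - 222439) = 8 - ((-13653 - 1373) - 222439) = 8 - (-15026 - 222439) = 8 - 1*(-237465) = 8 + 237465 = 237473)
√(V + 3556128) = √(237473 + 3556128) = √3793601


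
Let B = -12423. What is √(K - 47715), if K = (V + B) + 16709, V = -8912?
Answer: I*√52341 ≈ 228.78*I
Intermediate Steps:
K = -4626 (K = (-8912 - 12423) + 16709 = -21335 + 16709 = -4626)
√(K - 47715) = √(-4626 - 47715) = √(-52341) = I*√52341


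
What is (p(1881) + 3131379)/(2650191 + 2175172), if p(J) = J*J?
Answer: 6669540/4825363 ≈ 1.3822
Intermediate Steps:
p(J) = J**2
(p(1881) + 3131379)/(2650191 + 2175172) = (1881**2 + 3131379)/(2650191 + 2175172) = (3538161 + 3131379)/4825363 = 6669540*(1/4825363) = 6669540/4825363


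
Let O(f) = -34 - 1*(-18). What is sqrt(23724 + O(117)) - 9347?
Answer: -9347 + 2*sqrt(5927) ≈ -9193.0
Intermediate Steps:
O(f) = -16 (O(f) = -34 + 18 = -16)
sqrt(23724 + O(117)) - 9347 = sqrt(23724 - 16) - 9347 = sqrt(23708) - 9347 = 2*sqrt(5927) - 9347 = -9347 + 2*sqrt(5927)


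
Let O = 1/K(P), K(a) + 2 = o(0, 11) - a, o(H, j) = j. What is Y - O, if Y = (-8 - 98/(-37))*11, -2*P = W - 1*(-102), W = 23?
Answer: -311528/5291 ≈ -58.879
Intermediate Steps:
P = -125/2 (P = -(23 - 1*(-102))/2 = -(23 + 102)/2 = -1/2*125 = -125/2 ≈ -62.500)
K(a) = 9 - a (K(a) = -2 + (11 - a) = 9 - a)
Y = -2178/37 (Y = (-8 - 98*(-1/37))*11 = (-8 + 98/37)*11 = -198/37*11 = -2178/37 ≈ -58.865)
O = 2/143 (O = 1/(9 - 1*(-125/2)) = 1/(9 + 125/2) = 1/(143/2) = 2/143 ≈ 0.013986)
Y - O = -2178/37 - 1*2/143 = -2178/37 - 2/143 = -311528/5291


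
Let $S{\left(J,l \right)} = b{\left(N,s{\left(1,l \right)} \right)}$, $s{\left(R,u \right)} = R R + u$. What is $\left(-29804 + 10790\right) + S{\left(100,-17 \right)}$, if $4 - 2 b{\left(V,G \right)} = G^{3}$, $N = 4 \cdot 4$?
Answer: $-16964$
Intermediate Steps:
$s{\left(R,u \right)} = u + R^{2}$ ($s{\left(R,u \right)} = R^{2} + u = u + R^{2}$)
$N = 16$
$b{\left(V,G \right)} = 2 - \frac{G^{3}}{2}$
$S{\left(J,l \right)} = 2 - \frac{\left(1 + l\right)^{3}}{2}$ ($S{\left(J,l \right)} = 2 - \frac{\left(l + 1^{2}\right)^{3}}{2} = 2 - \frac{\left(l + 1\right)^{3}}{2} = 2 - \frac{\left(1 + l\right)^{3}}{2}$)
$\left(-29804 + 10790\right) + S{\left(100,-17 \right)} = \left(-29804 + 10790\right) - \left(-2 + \frac{\left(1 - 17\right)^{3}}{2}\right) = -19014 - \left(-2 + \frac{\left(-16\right)^{3}}{2}\right) = -19014 + \left(2 - -2048\right) = -19014 + \left(2 + 2048\right) = -19014 + 2050 = -16964$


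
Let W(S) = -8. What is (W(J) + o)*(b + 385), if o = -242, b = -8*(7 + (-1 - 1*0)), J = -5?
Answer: -84250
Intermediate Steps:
b = -48 (b = -8*(7 + (-1 + 0)) = -8*(7 - 1) = -8*6 = -48)
(W(J) + o)*(b + 385) = (-8 - 242)*(-48 + 385) = -250*337 = -84250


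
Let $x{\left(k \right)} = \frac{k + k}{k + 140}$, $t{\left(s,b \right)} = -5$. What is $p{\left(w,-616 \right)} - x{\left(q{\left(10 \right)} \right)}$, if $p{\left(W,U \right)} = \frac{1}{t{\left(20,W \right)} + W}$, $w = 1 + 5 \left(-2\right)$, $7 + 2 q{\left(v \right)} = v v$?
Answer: $- \frac{2977}{5222} \approx -0.57009$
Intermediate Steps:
$q{\left(v \right)} = - \frac{7}{2} + \frac{v^{2}}{2}$ ($q{\left(v \right)} = - \frac{7}{2} + \frac{v v}{2} = - \frac{7}{2} + \frac{v^{2}}{2}$)
$w = -9$ ($w = 1 - 10 = -9$)
$p{\left(W,U \right)} = \frac{1}{-5 + W}$
$x{\left(k \right)} = \frac{2 k}{140 + k}$
$p{\left(w,-616 \right)} - x{\left(q{\left(10 \right)} \right)} = \frac{1}{-5 - 9} - \frac{2 \left(- \frac{7}{2} + \frac{10^{2}}{2}\right)}{140 - \left(\frac{7}{2} - \frac{10^{2}}{2}\right)} = \frac{1}{-14} - \frac{2 \left(- \frac{7}{2} + \frac{1}{2} \cdot 100\right)}{140 + \left(- \frac{7}{2} + \frac{1}{2} \cdot 100\right)} = - \frac{1}{14} - \frac{2 \left(- \frac{7}{2} + 50\right)}{140 + \left(- \frac{7}{2} + 50\right)} = - \frac{1}{14} - 2 \cdot \frac{93}{2} \frac{1}{140 + \frac{93}{2}} = - \frac{1}{14} - 2 \cdot \frac{93}{2} \frac{1}{\frac{373}{2}} = - \frac{1}{14} - 2 \cdot \frac{93}{2} \cdot \frac{2}{373} = - \frac{1}{14} - \frac{186}{373} = - \frac{2977}{5222}$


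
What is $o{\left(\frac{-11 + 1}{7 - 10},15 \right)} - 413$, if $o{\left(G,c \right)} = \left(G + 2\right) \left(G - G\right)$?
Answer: $-413$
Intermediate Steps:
$o{\left(G,c \right)} = 0$ ($o{\left(G,c \right)} = \left(2 + G\right) 0 = 0$)
$o{\left(\frac{-11 + 1}{7 - 10},15 \right)} - 413 = 0 - 413 = -413$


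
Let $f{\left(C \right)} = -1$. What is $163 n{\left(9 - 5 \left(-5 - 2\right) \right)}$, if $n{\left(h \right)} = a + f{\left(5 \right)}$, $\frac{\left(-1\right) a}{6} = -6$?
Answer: $5705$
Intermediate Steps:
$a = 36$ ($a = \left(-6\right) \left(-6\right) = 36$)
$n{\left(h \right)} = 35$ ($n{\left(h \right)} = 36 - 1 = 35$)
$163 n{\left(9 - 5 \left(-5 - 2\right) \right)} = 163 \cdot 35 = 5705$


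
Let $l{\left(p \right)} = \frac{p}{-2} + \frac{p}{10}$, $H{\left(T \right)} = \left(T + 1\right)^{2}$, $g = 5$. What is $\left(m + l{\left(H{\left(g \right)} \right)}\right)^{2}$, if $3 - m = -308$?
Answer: $\frac{2199289}{25} \approx 87972.0$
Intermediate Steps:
$m = 311$ ($m = 3 - -308 = 3 + 308 = 311$)
$H{\left(T \right)} = \left(1 + T\right)^{2}$
$l{\left(p \right)} = - \frac{2 p}{5}$ ($l{\left(p \right)} = p \left(- \frac{1}{2}\right) + p \frac{1}{10} = - \frac{p}{2} + \frac{p}{10} = - \frac{2 p}{5}$)
$\left(m + l{\left(H{\left(g \right)} \right)}\right)^{2} = \left(311 - \frac{2 \left(1 + 5\right)^{2}}{5}\right)^{2} = \left(311 - \frac{2 \cdot 6^{2}}{5}\right)^{2} = \left(311 - \frac{72}{5}\right)^{2} = \left(\frac{1483}{5}\right)^{2} = \frac{2199289}{25}$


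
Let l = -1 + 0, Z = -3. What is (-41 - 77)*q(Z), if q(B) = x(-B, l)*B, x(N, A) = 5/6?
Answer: 295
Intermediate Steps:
l = -1
x(N, A) = ⅚ (x(N, A) = 5*(⅙) = ⅚)
q(B) = 5*B/6
(-41 - 77)*q(Z) = (-41 - 77)*((⅚)*(-3)) = -118*(-5/2) = 295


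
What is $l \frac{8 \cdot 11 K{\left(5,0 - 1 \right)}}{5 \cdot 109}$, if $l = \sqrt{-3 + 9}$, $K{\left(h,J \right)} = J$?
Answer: $- \frac{88 \sqrt{6}}{545} \approx -0.39551$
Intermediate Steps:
$l = \sqrt{6} \approx 2.4495$
$l \frac{8 \cdot 11 K{\left(5,0 - 1 \right)}}{5 \cdot 109} = \sqrt{6} \frac{8 \cdot 11 \left(0 - 1\right)}{5 \cdot 109} = \sqrt{6} \frac{88 \left(-1\right)}{545} = \sqrt{6} \left(\left(-88\right) \frac{1}{545}\right) = \sqrt{6} \left(- \frac{88}{545}\right) = - \frac{88 \sqrt{6}}{545}$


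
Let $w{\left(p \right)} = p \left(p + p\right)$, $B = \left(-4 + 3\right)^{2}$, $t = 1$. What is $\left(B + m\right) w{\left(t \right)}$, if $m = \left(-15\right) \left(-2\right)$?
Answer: $62$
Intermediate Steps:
$m = 30$
$B = 1$ ($B = \left(-1\right)^{2} = 1$)
$w{\left(p \right)} = 2 p^{2}$ ($w{\left(p \right)} = p 2 p = 2 p^{2}$)
$\left(B + m\right) w{\left(t \right)} = \left(1 + 30\right) 2 \cdot 1^{2} = 31 \cdot 2 \cdot 1 = 31 \cdot 2 = 62$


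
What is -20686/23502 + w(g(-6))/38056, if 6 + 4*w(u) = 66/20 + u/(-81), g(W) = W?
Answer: -141703532033/160990580160 ≈ -0.88020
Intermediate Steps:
w(u) = -27/40 - u/324 (w(u) = -3/2 + (66/20 + u/(-81))/4 = -3/2 + (66*(1/20) + u*(-1/81))/4 = -3/2 + (33/10 - u/81)/4 = -3/2 + (33/40 - u/324) = -27/40 - u/324)
-20686/23502 + w(g(-6))/38056 = -20686/23502 + (-27/40 - 1/324*(-6))/38056 = -20686*1/23502 + (-27/40 + 1/54)*(1/38056) = -10343/11751 - 709/1080*1/38056 = -10343/11751 - 709/41100480 = -141703532033/160990580160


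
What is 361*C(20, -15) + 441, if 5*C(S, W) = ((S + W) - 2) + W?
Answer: -2127/5 ≈ -425.40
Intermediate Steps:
C(S, W) = -⅖ + S/5 + 2*W/5 (C(S, W) = (((S + W) - 2) + W)/5 = ((-2 + S + W) + W)/5 = (-2 + S + 2*W)/5 = -⅖ + S/5 + 2*W/5)
361*C(20, -15) + 441 = 361*(-⅖ + (⅕)*20 + (⅖)*(-15)) + 441 = 361*(-⅖ + 4 - 6) + 441 = 361*(-12/5) + 441 = -4332/5 + 441 = -2127/5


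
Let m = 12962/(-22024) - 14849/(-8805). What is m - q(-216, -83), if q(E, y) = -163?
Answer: 15911039563/96960660 ≈ 164.10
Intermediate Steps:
m = 106451983/96960660 (m = 12962*(-1/22024) - 14849*(-1/8805) = -6481/11012 + 14849/8805 = 106451983/96960660 ≈ 1.0979)
m - q(-216, -83) = 106451983/96960660 - 1*(-163) = 106451983/96960660 + 163 = 15911039563/96960660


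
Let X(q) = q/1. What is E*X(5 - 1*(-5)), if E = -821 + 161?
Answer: -6600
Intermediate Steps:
X(q) = q (X(q) = q*1 = q)
E = -660
E*X(5 - 1*(-5)) = -660*(5 - 1*(-5)) = -660*(5 + 5) = -660*10 = -6600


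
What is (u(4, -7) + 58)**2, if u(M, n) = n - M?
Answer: 2209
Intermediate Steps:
(u(4, -7) + 58)**2 = ((-7 - 1*4) + 58)**2 = ((-7 - 4) + 58)**2 = (-11 + 58)**2 = 47**2 = 2209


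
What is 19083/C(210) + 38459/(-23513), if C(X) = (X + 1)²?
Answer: -1263534560/1046822273 ≈ -1.2070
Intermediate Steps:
C(X) = (1 + X)²
19083/C(210) + 38459/(-23513) = 19083/((1 + 210)²) + 38459/(-23513) = 19083/(211²) + 38459*(-1/23513) = 19083/44521 - 38459/23513 = -1263534560/1046822273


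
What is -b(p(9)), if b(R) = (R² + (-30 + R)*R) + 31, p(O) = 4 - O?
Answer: -231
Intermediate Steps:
b(R) = 31 + R² + R*(-30 + R) (b(R) = (R² + R*(-30 + R)) + 31 = 31 + R² + R*(-30 + R))
-b(p(9)) = -(31 - 30*(4 - 1*9) + 2*(4 - 1*9)²) = -(31 - 30*(4 - 9) + 2*(4 - 9)²) = -(31 - 30*(-5) + 2*(-5)²) = -(31 + 150 + 2*25) = -(31 + 150 + 50) = -1*231 = -231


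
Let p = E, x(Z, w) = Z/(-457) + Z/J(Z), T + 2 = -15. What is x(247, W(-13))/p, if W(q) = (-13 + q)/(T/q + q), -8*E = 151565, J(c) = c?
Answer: -336/13853041 ≈ -2.4255e-5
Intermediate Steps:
T = -17 (T = -2 - 15 = -17)
E = -151565/8 (E = -1/8*151565 = -151565/8 ≈ -18946.)
W(q) = (-13 + q)/(q - 17/q) (W(q) = (-13 + q)/(-17/q + q) = (-13 + q)/(q - 17/q))
x(Z, w) = 1 - Z/457 (x(Z, w) = Z/(-457) + Z/Z = Z*(-1/457) + 1 = -Z/457 + 1 = 1 - Z/457)
p = -151565/8 ≈ -18946.
x(247, W(-13))/p = (1 - 1/457*247)/(-151565/8) = (1 - 247/457)*(-8/151565) = (210/457)*(-8/151565) = -336/13853041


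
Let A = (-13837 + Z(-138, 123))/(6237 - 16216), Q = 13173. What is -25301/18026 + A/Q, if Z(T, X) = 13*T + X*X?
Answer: -3325892589415/2369578393542 ≈ -1.4036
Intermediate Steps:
Z(T, X) = X**2 + 13*T (Z(T, X) = 13*T + X**2 = X**2 + 13*T)
A = 502/9979 (A = (-13837 + (123**2 + 13*(-138)))/(6237 - 16216) = (-13837 + (15129 - 1794))/(-9979) = (-13837 + 13335)*(-1/9979) = -502*(-1/9979) = 502/9979 ≈ 0.050306)
-25301/18026 + A/Q = -25301/18026 + (502/9979)/13173 = -25301*1/18026 + (502/9979)*(1/13173) = -25301/18026 + 502/131453367 = -3325892589415/2369578393542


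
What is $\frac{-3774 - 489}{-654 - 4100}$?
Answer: $\frac{4263}{4754} \approx 0.89672$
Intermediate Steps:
$\frac{-3774 - 489}{-654 - 4100} = - \frac{4263}{-4754} = \left(-4263\right) \left(- \frac{1}{4754}\right) = \frac{4263}{4754}$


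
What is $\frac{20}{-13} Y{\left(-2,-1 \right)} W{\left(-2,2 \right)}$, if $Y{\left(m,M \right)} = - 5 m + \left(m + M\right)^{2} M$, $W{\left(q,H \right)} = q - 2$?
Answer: $\frac{80}{13} \approx 6.1538$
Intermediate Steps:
$W{\left(q,H \right)} = -2 + q$ ($W{\left(q,H \right)} = q - 2 = -2 + q$)
$Y{\left(m,M \right)} = - 5 m + M \left(M + m\right)^{2}$ ($Y{\left(m,M \right)} = - 5 m + \left(M + m\right)^{2} M = - 5 m + M \left(M + m\right)^{2}$)
$\frac{20}{-13} Y{\left(-2,-1 \right)} W{\left(-2,2 \right)} = \frac{20}{-13} \left(\left(-5\right) \left(-2\right) - \left(-1 - 2\right)^{2}\right) \left(-2 - 2\right) = 20 \left(- \frac{1}{13}\right) \left(10 - \left(-3\right)^{2}\right) \left(-4\right) = - \frac{20 \left(10 - 9\right)}{13} \left(-4\right) = \left(- \frac{20}{13}\right) 1 \left(-4\right) = \left(- \frac{20}{13}\right) \left(-4\right) = \frac{80}{13}$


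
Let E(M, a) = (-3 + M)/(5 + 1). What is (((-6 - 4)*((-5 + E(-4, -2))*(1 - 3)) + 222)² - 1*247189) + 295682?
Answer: 524053/9 ≈ 58228.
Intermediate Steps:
E(M, a) = -½ + M/6 (E(M, a) = (-3 + M)/6 = (-3 + M)*(⅙) = -½ + M/6)
(((-6 - 4)*((-5 + E(-4, -2))*(1 - 3)) + 222)² - 1*247189) + 295682 = (((-6 - 4)*((-5 + (-½ + (⅙)*(-4)))*(1 - 3)) + 222)² - 1*247189) + 295682 = ((-10*(-5 + (-½ - ⅔))*(-2) + 222)² - 247189) + 295682 = ((-10*(-5 - 7/6)*(-2) + 222)² - 247189) + 295682 = ((-(-185)*(-2)/3 + 222)² - 247189) + 295682 = ((-10*37/3 + 222)² - 247189) + 295682 = ((-370/3 + 222)² - 247189) + 295682 = ((296/3)² - 247189) + 295682 = (87616/9 - 247189) + 295682 = -2137085/9 + 295682 = 524053/9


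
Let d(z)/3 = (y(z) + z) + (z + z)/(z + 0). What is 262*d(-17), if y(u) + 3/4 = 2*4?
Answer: -12183/2 ≈ -6091.5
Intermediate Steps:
y(u) = 29/4 (y(u) = -¾ + 2*4 = -¾ + 8 = 29/4)
d(z) = 111/4 + 3*z (d(z) = 3*((29/4 + z) + (z + z)/(z + 0)) = 3*((29/4 + z) + (2*z)/z) = 3*((29/4 + z) + 2) = 3*(37/4 + z) = 111/4 + 3*z)
262*d(-17) = 262*(111/4 + 3*(-17)) = 262*(111/4 - 51) = 262*(-93/4) = -12183/2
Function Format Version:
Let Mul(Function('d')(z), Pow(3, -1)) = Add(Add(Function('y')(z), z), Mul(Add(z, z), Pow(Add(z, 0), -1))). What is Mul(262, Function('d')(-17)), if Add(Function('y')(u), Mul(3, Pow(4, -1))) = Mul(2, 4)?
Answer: Rational(-12183, 2) ≈ -6091.5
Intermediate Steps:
Function('y')(u) = Rational(29, 4) (Function('y')(u) = Add(Rational(-3, 4), Mul(2, 4)) = Add(Rational(-3, 4), 8) = Rational(29, 4))
Function('d')(z) = Add(Rational(111, 4), Mul(3, z)) (Function('d')(z) = Mul(3, Add(Add(Rational(29, 4), z), Mul(Add(z, z), Pow(Add(z, 0), -1)))) = Mul(3, Add(Add(Rational(29, 4), z), Mul(Mul(2, z), Pow(z, -1)))) = Mul(3, Add(Add(Rational(29, 4), z), 2)) = Mul(3, Add(Rational(37, 4), z)) = Add(Rational(111, 4), Mul(3, z)))
Mul(262, Function('d')(-17)) = Mul(262, Add(Rational(111, 4), Mul(3, -17))) = Mul(262, Add(Rational(111, 4), -51)) = Mul(262, Rational(-93, 4)) = Rational(-12183, 2)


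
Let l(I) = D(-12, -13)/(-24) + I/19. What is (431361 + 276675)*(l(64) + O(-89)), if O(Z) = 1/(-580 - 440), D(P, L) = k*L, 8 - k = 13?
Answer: 1507349641/3230 ≈ 4.6667e+5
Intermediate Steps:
k = -5 (k = 8 - 1*13 = 8 - 13 = -5)
D(P, L) = -5*L
l(I) = -65/24 + I/19 (l(I) = -5*(-13)/(-24) + I/19 = 65*(-1/24) + I*(1/19) = -65/24 + I/19)
O(Z) = -1/1020 (O(Z) = 1/(-1020) = -1/1020)
(431361 + 276675)*(l(64) + O(-89)) = (431361 + 276675)*((-65/24 + (1/19)*64) - 1/1020) = 708036*((-65/24 + 64/19) - 1/1020) = 708036*(301/456 - 1/1020) = 708036*(25547/38760) = 1507349641/3230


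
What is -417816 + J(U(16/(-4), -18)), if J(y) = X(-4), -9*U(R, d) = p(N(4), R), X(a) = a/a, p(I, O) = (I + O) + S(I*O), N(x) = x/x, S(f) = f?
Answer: -417815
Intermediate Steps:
N(x) = 1
p(I, O) = I + O + I*O (p(I, O) = (I + O) + I*O = I + O + I*O)
X(a) = 1
U(R, d) = -⅑ - 2*R/9 (U(R, d) = -(1 + R + 1*R)/9 = -(1 + R + R)/9 = -(1 + 2*R)/9 = -⅑ - 2*R/9)
J(y) = 1
-417816 + J(U(16/(-4), -18)) = -417816 + 1 = -417815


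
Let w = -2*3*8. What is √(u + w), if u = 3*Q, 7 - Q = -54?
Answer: 3*√15 ≈ 11.619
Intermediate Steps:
w = -48 (w = -6*8 = -48)
Q = 61 (Q = 7 - 1*(-54) = 7 + 54 = 61)
u = 183 (u = 3*61 = 183)
√(u + w) = √(183 - 48) = √135 = 3*√15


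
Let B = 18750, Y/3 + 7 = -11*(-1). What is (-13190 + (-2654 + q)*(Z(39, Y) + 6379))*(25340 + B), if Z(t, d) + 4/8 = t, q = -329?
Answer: -844614163325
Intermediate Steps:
Y = 12 (Y = -21 + 3*(-11*(-1)) = -21 + 3*11 = -21 + 33 = 12)
Z(t, d) = -1/2 + t
(-13190 + (-2654 + q)*(Z(39, Y) + 6379))*(25340 + B) = (-13190 + (-2654 - 329)*((-1/2 + 39) + 6379))*(25340 + 18750) = (-13190 - 2983*(77/2 + 6379))*44090 = (-13190 - 2983*12835/2)*44090 = (-13190 - 38286805/2)*44090 = -38313185/2*44090 = -844614163325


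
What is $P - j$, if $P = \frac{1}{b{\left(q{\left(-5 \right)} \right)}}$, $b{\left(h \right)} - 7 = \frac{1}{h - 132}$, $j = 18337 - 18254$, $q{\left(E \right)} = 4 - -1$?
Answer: $- \frac{73577}{888} \approx -82.857$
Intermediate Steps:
$q{\left(E \right)} = 5$ ($q{\left(E \right)} = 4 + 1 = 5$)
$j = 83$ ($j = 18337 - 18254 = 83$)
$b{\left(h \right)} = 7 + \frac{1}{-132 + h}$ ($b{\left(h \right)} = 7 + \frac{1}{h - 132} = 7 + \frac{1}{-132 + h}$)
$P = \frac{127}{888}$ ($P = \frac{1}{\frac{1}{-132 + 5} \left(-923 + 7 \cdot 5\right)} = \frac{1}{\frac{1}{-127} \left(-923 + 35\right)} = \frac{1}{\left(- \frac{1}{127}\right) \left(-888\right)} = \frac{1}{\frac{888}{127}} = \frac{127}{888} \approx 0.14302$)
$P - j = \frac{127}{888} - 83 = - \frac{73577}{888}$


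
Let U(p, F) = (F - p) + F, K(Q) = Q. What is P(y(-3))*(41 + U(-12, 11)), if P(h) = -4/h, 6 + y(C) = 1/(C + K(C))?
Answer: 1800/37 ≈ 48.649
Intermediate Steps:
y(C) = -6 + 1/(2*C) (y(C) = -6 + 1/(C + C) = -6 + 1/(2*C))
U(p, F) = -p + 2*F
P(y(-3))*(41 + U(-12, 11)) = (-4/(-6 + (½)/(-3)))*(41 + (-1*(-12) + 2*11)) = (-4/(-6 + (½)*(-⅓)))*(41 + (12 + 22)) = (-4/(-6 - ⅙))*(41 + 34) = -4/(-37/6)*75 = -4*(-6/37)*75 = (24/37)*75 = 1800/37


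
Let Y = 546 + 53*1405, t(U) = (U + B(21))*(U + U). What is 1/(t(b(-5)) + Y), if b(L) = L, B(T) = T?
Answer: 1/74851 ≈ 1.3360e-5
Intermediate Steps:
t(U) = 2*U*(21 + U) (t(U) = (U + 21)*(U + U) = (21 + U)*(2*U) = 2*U*(21 + U))
Y = 75011 (Y = 546 + 74465 = 75011)
1/(t(b(-5)) + Y) = 1/(2*(-5)*(21 - 5) + 75011) = 1/(2*(-5)*16 + 75011) = 1/(-160 + 75011) = 1/74851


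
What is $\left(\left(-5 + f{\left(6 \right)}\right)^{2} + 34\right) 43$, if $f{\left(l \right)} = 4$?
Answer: $1505$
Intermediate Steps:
$\left(\left(-5 + f{\left(6 \right)}\right)^{2} + 34\right) 43 = \left(\left(-5 + 4\right)^{2} + 34\right) 43 = \left(\left(-1\right)^{2} + 34\right) 43 = \left(1 + 34\right) 43 = 35 \cdot 43 = 1505$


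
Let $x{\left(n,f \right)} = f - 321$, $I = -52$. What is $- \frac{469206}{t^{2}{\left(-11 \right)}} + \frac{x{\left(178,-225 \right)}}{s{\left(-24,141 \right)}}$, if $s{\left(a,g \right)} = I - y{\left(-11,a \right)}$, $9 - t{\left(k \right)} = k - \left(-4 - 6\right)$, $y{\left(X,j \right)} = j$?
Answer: $- \frac{116814}{25} \approx -4672.6$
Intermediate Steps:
$t{\left(k \right)} = -1 - k$ ($t{\left(k \right)} = 9 - \left(k - \left(-4 - 6\right)\right) = 9 - \left(k - -10\right) = 9 - \left(k + 10\right) = 9 - \left(10 + k\right) = -1 - k$)
$x{\left(n,f \right)} = -321 + f$
$s{\left(a,g \right)} = -52 - a$
$- \frac{469206}{t^{2}{\left(-11 \right)}} + \frac{x{\left(178,-225 \right)}}{s{\left(-24,141 \right)}} = - \frac{469206}{\left(-1 - -11\right)^{2}} + \frac{-321 - 225}{-52 - -24} = - \frac{469206}{\left(-1 + 11\right)^{2}} - \frac{546}{-52 + 24} = - \frac{469206}{10^{2}} - \frac{546}{-28} = - \frac{469206}{100} - - \frac{39}{2} = \left(-469206\right) \frac{1}{100} + \frac{39}{2} = - \frac{234603}{50} + \frac{39}{2} = - \frac{116814}{25}$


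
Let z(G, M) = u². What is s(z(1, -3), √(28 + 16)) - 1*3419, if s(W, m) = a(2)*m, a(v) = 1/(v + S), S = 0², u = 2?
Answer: -3419 + √11 ≈ -3415.7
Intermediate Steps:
z(G, M) = 4 (z(G, M) = 2² = 4)
S = 0
a(v) = 1/v (a(v) = 1/(v + 0) = 1/v)
s(W, m) = m/2
s(z(1, -3), √(28 + 16)) - 1*3419 = √(28 + 16)/2 - 1*3419 = √44/2 - 3419 = (2*√11)/2 - 3419 = √11 - 3419 = -3419 + √11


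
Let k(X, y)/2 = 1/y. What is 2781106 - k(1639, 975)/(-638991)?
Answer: 1732674161444852/623016225 ≈ 2.7811e+6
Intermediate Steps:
k(X, y) = 2/y
2781106 - k(1639, 975)/(-638991) = 2781106 - 2/975/(-638991) = 2781106 - 2*(1/975)*(-1)/638991 = 2781106 - 2*(-1)/(975*638991) = 2781106 - 1*(-2/623016225) = 2781106 + 2/623016225 = 1732674161444852/623016225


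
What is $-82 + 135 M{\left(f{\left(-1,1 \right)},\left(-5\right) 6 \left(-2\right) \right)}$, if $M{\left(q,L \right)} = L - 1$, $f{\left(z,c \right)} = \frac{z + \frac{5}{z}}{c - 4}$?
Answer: $7883$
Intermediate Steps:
$f{\left(z,c \right)} = \frac{z + \frac{5}{z}}{-4 + c}$
$M{\left(q,L \right)} = -1 + L$ ($M{\left(q,L \right)} = L - 1 = -1 + L$)
$-82 + 135 M{\left(f{\left(-1,1 \right)},\left(-5\right) 6 \left(-2\right) \right)} = -82 + 135 \left(-1 + \left(-5\right) 6 \left(-2\right)\right) = -82 + 135 \left(-1 - -60\right) = -82 + 135 \left(-1 + 60\right) = -82 + 135 \cdot 59 = -82 + 7965 = 7883$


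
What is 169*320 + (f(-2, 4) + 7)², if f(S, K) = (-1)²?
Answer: 54144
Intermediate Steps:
f(S, K) = 1
169*320 + (f(-2, 4) + 7)² = 169*320 + (1 + 7)² = 54080 + 8² = 54080 + 64 = 54144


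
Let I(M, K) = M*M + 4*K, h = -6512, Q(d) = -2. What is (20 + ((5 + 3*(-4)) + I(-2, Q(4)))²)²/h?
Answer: -19881/6512 ≈ -3.0530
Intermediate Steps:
I(M, K) = M² + 4*K
(20 + ((5 + 3*(-4)) + I(-2, Q(4)))²)²/h = (20 + ((5 + 3*(-4)) + ((-2)² + 4*(-2)))²)²/(-6512) = (20 + ((5 - 12) + (4 - 8))²)²*(-1/6512) = (20 + (-7 - 4)²)²*(-1/6512) = (20 + (-11)²)²*(-1/6512) = (20 + 121)²*(-1/6512) = 141²*(-1/6512) = 19881*(-1/6512) = -19881/6512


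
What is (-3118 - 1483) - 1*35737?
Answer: -40338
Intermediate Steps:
(-3118 - 1483) - 1*35737 = -4601 - 35737 = -40338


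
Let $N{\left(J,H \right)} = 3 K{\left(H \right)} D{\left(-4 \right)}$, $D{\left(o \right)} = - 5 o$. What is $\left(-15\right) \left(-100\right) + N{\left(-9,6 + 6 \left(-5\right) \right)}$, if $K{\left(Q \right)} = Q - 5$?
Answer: $-240$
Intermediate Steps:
$K{\left(Q \right)} = -5 + Q$
$N{\left(J,H \right)} = -300 + 60 H$ ($N{\left(J,H \right)} = 3 \left(-5 + H\right) \left(\left(-5\right) \left(-4\right)\right) = \left(-15 + 3 H\right) 20 = -300 + 60 H$)
$\left(-15\right) \left(-100\right) + N{\left(-9,6 + 6 \left(-5\right) \right)} = \left(-15\right) \left(-100\right) + \left(-300 + 60 \left(6 + 6 \left(-5\right)\right)\right) = 1500 + \left(-300 + 60 \left(6 - 30\right)\right) = 1500 + \left(-300 + 60 \left(-24\right)\right) = 1500 - 1740 = -240$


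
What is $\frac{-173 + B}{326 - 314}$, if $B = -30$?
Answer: $- \frac{203}{12} \approx -16.917$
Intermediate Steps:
$\frac{-173 + B}{326 - 314} = \frac{-173 - 30}{326 - 314} = - \frac{203}{12}$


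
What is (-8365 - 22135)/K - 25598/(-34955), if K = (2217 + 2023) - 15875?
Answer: 272792046/81340285 ≈ 3.3537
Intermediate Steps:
K = -11635 (K = 4240 - 15875 = -11635)
(-8365 - 22135)/K - 25598/(-34955) = (-8365 - 22135)/(-11635) - 25598/(-34955) = -30500*(-1/11635) - 25598*(-1/34955) = 6100/2327 + 25598/34955 = 272792046/81340285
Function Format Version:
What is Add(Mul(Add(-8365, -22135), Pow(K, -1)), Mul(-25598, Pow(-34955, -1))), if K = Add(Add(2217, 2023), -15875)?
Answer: Rational(272792046, 81340285) ≈ 3.3537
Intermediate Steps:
K = -11635 (K = Add(4240, -15875) = -11635)
Add(Mul(Add(-8365, -22135), Pow(K, -1)), Mul(-25598, Pow(-34955, -1))) = Add(Mul(Add(-8365, -22135), Pow(-11635, -1)), Mul(-25598, Pow(-34955, -1))) = Add(Mul(-30500, Rational(-1, 11635)), Mul(-25598, Rational(-1, 34955))) = Add(Rational(6100, 2327), Rational(25598, 34955)) = Rational(272792046, 81340285)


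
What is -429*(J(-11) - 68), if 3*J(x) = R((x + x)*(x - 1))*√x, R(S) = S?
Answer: 29172 - 37752*I*√11 ≈ 29172.0 - 1.2521e+5*I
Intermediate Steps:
J(x) = 2*x^(3/2)*(-1 + x)/3 (J(x) = (((x + x)*(x - 1))*√x)/3 = (((2*x)*(-1 + x))*√x)/3 = ((2*x*(-1 + x))*√x)/3 = (2*x^(3/2)*(-1 + x))/3 = 2*x^(3/2)*(-1 + x)/3)
-429*(J(-11) - 68) = -429*(2*(-11)^(3/2)*(-1 - 11)/3 - 68) = -429*((⅔)*(-11*I*√11)*(-12) - 68) = -429*(88*I*√11 - 68) = -429*(-68 + 88*I*√11) = 29172 - 37752*I*√11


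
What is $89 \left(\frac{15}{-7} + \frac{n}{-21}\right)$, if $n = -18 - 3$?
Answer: $- \frac{712}{7} \approx -101.71$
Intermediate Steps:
$n = -21$
$89 \left(\frac{15}{-7} + \frac{n}{-21}\right) = 89 \left(\frac{15}{-7} - \frac{21}{-21}\right) = 89 \left(15 \left(- \frac{1}{7}\right) - -1\right) = 89 \left(- \frac{15}{7} + 1\right) = 89 \left(- \frac{8}{7}\right) = - \frac{712}{7}$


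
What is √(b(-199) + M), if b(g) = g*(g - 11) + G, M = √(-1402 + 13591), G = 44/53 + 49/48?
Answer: √(16904636571 + 404496*√12189)/636 ≈ 204.70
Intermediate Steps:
G = 4709/2544 (G = 44*(1/53) + 49*(1/48) = 44/53 + 49/48 = 4709/2544 ≈ 1.8510)
M = √12189 ≈ 110.40
b(g) = 4709/2544 + g*(-11 + g) (b(g) = g*(g - 11) + 4709/2544 = g*(-11 + g) + 4709/2544 = 4709/2544 + g*(-11 + g))
√(b(-199) + M) = √((4709/2544 + (-199)² - 11*(-199)) + √12189) = √((4709/2544 + 39601 + 2189) + √12189) = √(106318469/2544 + √12189)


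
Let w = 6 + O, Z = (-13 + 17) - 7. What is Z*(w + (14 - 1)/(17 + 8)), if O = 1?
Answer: -564/25 ≈ -22.560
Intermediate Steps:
Z = -3 (Z = 4 - 7 = -3)
w = 7 (w = 6 + 1 = 7)
Z*(w + (14 - 1)/(17 + 8)) = -3*(7 + (14 - 1)/(17 + 8)) = -3*(7 + 13/25) = -3*188/25 = -564/25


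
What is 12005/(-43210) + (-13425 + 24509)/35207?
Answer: 662113/17897582 ≈ 0.036995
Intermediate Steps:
12005/(-43210) + (-13425 + 24509)/35207 = 12005*(-1/43210) + 11084*(1/35207) = -2401/8642 + 652/2071 = 662113/17897582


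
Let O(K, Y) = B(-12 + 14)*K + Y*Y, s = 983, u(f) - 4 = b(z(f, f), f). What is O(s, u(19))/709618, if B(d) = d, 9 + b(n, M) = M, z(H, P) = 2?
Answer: 1081/354809 ≈ 0.0030467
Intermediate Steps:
b(n, M) = -9 + M
u(f) = -5 + f (u(f) = 4 + (-9 + f) = -5 + f)
O(K, Y) = Y² + 2*K (O(K, Y) = (-12 + 14)*K + Y*Y = 2*K + Y² = Y² + 2*K)
O(s, u(19))/709618 = ((-5 + 19)² + 2*983)/709618 = (14² + 1966)*(1/709618) = (196 + 1966)*(1/709618) = 2162*(1/709618) = 1081/354809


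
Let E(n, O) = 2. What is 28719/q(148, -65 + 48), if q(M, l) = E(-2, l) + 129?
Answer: 28719/131 ≈ 219.23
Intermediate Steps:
q(M, l) = 131 (q(M, l) = 2 + 129 = 131)
28719/q(148, -65 + 48) = 28719/131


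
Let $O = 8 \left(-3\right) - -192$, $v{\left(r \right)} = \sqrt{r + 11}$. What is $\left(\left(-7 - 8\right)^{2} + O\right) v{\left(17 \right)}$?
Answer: $786 \sqrt{7} \approx 2079.6$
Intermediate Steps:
$v{\left(r \right)} = \sqrt{11 + r}$
$O = 168$ ($O = -24 + 192 = 168$)
$\left(\left(-7 - 8\right)^{2} + O\right) v{\left(17 \right)} = \left(\left(-7 - 8\right)^{2} + 168\right) \sqrt{11 + 17} = \left(\left(-15\right)^{2} + 168\right) \sqrt{28} = \left(225 + 168\right) 2 \sqrt{7} = 393 \cdot 2 \sqrt{7} = 786 \sqrt{7}$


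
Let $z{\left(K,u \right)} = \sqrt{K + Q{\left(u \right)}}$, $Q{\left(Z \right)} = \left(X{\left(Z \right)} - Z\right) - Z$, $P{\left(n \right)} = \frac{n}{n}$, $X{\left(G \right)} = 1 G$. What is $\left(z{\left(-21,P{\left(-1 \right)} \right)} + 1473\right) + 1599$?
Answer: $3072 + i \sqrt{22} \approx 3072.0 + 4.6904 i$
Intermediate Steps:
$X{\left(G \right)} = G$
$P{\left(n \right)} = 1$
$Q{\left(Z \right)} = - Z$ ($Q{\left(Z \right)} = \left(Z - Z\right) - Z = 0 - Z = - Z$)
$z{\left(K,u \right)} = \sqrt{K - u}$
$\left(z{\left(-21,P{\left(-1 \right)} \right)} + 1473\right) + 1599 = \left(\sqrt{-21 - 1} + 1473\right) + 1599 = \left(\sqrt{-22} + 1473\right) + 1599 = \left(i \sqrt{22} + 1473\right) + 1599 = \left(1473 + i \sqrt{22}\right) + 1599 = 3072 + i \sqrt{22}$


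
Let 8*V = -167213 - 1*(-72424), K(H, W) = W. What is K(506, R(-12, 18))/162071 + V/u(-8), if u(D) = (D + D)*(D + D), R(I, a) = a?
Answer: -15362511155/331921408 ≈ -46.284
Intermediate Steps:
u(D) = 4*D**2 (u(D) = (2*D)*(2*D) = 4*D**2)
V = -94789/8 (V = (-167213 - 1*(-72424))/8 = (-167213 + 72424)/8 = (1/8)*(-94789) = -94789/8 ≈ -11849.)
K(506, R(-12, 18))/162071 + V/u(-8) = 18/162071 - 94789/(8*(4*(-8)**2)) = 18*(1/162071) - 94789/(8*(4*64)) = 18/162071 - 94789/8/256 = 18/162071 - 94789/8*1/256 = 18/162071 - 94789/2048 = -15362511155/331921408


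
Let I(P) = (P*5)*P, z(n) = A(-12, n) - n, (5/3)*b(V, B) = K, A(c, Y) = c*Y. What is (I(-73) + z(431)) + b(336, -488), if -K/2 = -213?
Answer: 106488/5 ≈ 21298.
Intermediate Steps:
A(c, Y) = Y*c
K = 426 (K = -2*(-213) = 426)
b(V, B) = 1278/5 (b(V, B) = (3/5)*426 = 1278/5)
z(n) = -13*n (z(n) = n*(-12) - n = -12*n - n = -13*n)
I(P) = 5*P**2 (I(P) = (5*P)*P = 5*P**2)
(I(-73) + z(431)) + b(336, -488) = (5*(-73)**2 - 13*431) + 1278/5 = (5*5329 - 5603) + 1278/5 = (26645 - 5603) + 1278/5 = 21042 + 1278/5 = 106488/5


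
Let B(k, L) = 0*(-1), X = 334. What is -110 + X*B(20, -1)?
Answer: -110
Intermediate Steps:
B(k, L) = 0
-110 + X*B(20, -1) = -110 + 334*0 = -110 + 0 = -110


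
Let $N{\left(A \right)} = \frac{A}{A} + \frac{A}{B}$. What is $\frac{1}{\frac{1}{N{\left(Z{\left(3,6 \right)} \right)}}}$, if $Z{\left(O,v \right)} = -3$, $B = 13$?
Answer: $\frac{10}{13} \approx 0.76923$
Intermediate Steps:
$N{\left(A \right)} = 1 + \frac{A}{13}$ ($N{\left(A \right)} = \frac{A}{A} + \frac{A}{13} = 1 + A \frac{1}{13} = 1 + \frac{A}{13}$)
$\frac{1}{\frac{1}{N{\left(Z{\left(3,6 \right)} \right)}}} = \frac{1}{\frac{1}{1 + \frac{1}{13} \left(-3\right)}} = \frac{1}{\frac{1}{1 - \frac{3}{13}}} = \frac{1}{\frac{1}{\frac{10}{13}}} = \frac{1}{\frac{13}{10}} = \frac{10}{13}$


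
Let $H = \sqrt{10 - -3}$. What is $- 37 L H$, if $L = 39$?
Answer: $- 1443 \sqrt{13} \approx -5202.8$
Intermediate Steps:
$H = \sqrt{13}$ ($H = \sqrt{10 + 3} = \sqrt{13} \approx 3.6056$)
$- 37 L H = \left(-37\right) 39 \sqrt{13} = - 1443 \sqrt{13}$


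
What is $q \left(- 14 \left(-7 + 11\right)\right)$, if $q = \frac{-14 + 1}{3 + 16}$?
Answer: $\frac{728}{19} \approx 38.316$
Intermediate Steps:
$q = - \frac{13}{19} \approx -0.68421$
$q \left(- 14 \left(-7 + 11\right)\right) = - \frac{13 \left(- 14 \left(-7 + 11\right)\right)}{19} = - \frac{13 \left(\left(-14\right) 4\right)}{19} = \left(- \frac{13}{19}\right) \left(-56\right) = \frac{728}{19}$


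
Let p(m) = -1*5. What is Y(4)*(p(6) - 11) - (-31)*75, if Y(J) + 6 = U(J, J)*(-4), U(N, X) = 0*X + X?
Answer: 2677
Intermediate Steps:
U(N, X) = X (U(N, X) = 0 + X = X)
p(m) = -5
Y(J) = -6 - 4*J (Y(J) = -6 + J*(-4) = -6 - 4*J)
Y(4)*(p(6) - 11) - (-31)*75 = (-6 - 4*4)*(-5 - 11) - (-31)*75 = (-6 - 16)*(-16) - 1*(-2325) = -22*(-16) + 2325 = 352 + 2325 = 2677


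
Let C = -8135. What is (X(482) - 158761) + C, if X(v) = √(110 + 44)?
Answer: -166896 + √154 ≈ -1.6688e+5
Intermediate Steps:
X(v) = √154
(X(482) - 158761) + C = (√154 - 158761) - 8135 = (-158761 + √154) - 8135 = -166896 + √154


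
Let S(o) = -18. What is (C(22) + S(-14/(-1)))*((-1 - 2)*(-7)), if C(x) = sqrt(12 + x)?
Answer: -378 + 21*sqrt(34) ≈ -255.55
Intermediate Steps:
(C(22) + S(-14/(-1)))*((-1 - 2)*(-7)) = (sqrt(12 + 22) - 18)*((-1 - 2)*(-7)) = (sqrt(34) - 18)*(-3*(-7)) = (-18 + sqrt(34))*21 = -378 + 21*sqrt(34)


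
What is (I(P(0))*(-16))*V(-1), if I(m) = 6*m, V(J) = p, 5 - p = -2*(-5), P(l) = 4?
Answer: 1920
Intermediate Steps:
p = -5 (p = 5 - (-2)*(-5) = 5 - 1*10 = 5 - 10 = -5)
V(J) = -5
(I(P(0))*(-16))*V(-1) = ((6*4)*(-16))*(-5) = (24*(-16))*(-5) = -384*(-5) = 1920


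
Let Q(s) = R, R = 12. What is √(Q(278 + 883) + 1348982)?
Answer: √1348994 ≈ 1161.5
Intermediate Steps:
Q(s) = 12
√(Q(278 + 883) + 1348982) = √(12 + 1348982) = √1348994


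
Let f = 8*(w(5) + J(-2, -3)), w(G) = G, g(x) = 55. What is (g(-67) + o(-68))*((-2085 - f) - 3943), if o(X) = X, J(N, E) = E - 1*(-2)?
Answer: 78780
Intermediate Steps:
J(N, E) = 2 + E (J(N, E) = E + 2 = 2 + E)
f = 32 (f = 8*(5 + (2 - 3)) = 8*(5 - 1) = 8*4 = 32)
(g(-67) + o(-68))*((-2085 - f) - 3943) = (55 - 68)*((-2085 - 1*32) - 3943) = -13*((-2085 - 32) - 3943) = -13*(-2117 - 3943) = -13*(-6060) = 78780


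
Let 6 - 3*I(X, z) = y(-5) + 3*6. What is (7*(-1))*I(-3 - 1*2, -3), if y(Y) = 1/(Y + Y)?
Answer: 833/30 ≈ 27.767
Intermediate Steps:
y(Y) = 1/(2*Y)
I(X, z) = -119/30 (I(X, z) = 2 - ((½)/(-5) + 3*6)/3 = 2 - ((½)*(-⅕) + 18)/3 = 2 - (-⅒ + 18)/3 = 2 - ⅓*179/10 = 2 - 179/30 = -119/30)
(7*(-1))*I(-3 - 1*2, -3) = (7*(-1))*(-119/30) = -7*(-119/30) = 833/30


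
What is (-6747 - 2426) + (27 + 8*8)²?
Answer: -892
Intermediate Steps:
(-6747 - 2426) + (27 + 8*8)² = -9173 + (27 + 64)² = -9173 + 91² = -9173 + 8281 = -892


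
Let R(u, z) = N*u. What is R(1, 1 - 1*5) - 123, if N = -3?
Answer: -126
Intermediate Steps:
R(u, z) = -3*u
R(1, 1 - 1*5) - 123 = -3*1 - 123 = -3 - 123 = -126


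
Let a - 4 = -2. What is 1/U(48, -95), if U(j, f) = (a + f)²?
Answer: 1/8649 ≈ 0.00011562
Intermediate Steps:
a = 2 (a = 4 - 2 = 2)
U(j, f) = (2 + f)²
1/U(48, -95) = 1/((2 - 95)²) = 1/((-93)²) = 1/8649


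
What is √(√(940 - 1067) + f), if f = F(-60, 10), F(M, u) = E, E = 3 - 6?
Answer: √(-3 + I*√127) ≈ 2.0811 + 2.7076*I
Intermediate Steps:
E = -3
F(M, u) = -3
f = -3
√(√(940 - 1067) + f) = √(√(940 - 1067) - 3) = √(√(-127) - 3) = √(I*√127 - 3) = √(-3 + I*√127)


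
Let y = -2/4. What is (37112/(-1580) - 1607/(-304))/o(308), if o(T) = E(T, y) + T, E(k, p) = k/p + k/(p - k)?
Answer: 1348605899/22893492160 ≈ 0.058908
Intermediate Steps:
y = -1/2 (y = -2*1/4 = -1/2 ≈ -0.50000)
o(T) = T - 2*T*(1 + T)/(1/2 + T) (o(T) = T*(T - 2*(-1/2))/((-1/2)*(T - 1*(-1/2))) + T = T*(-2)*(T + 1)/(T + 1/2) + T = T*(-2)*(1 + T)/(1/2 + T) + T = -2*T*(1 + T)/(1/2 + T) + T = T - 2*T*(1 + T)/(1/2 + T))
(37112/(-1580) - 1607/(-304))/o(308) = (37112/(-1580) - 1607/(-304))/((308*(-3 - 2*308)/(1 + 2*308))) = (37112*(-1/1580) - 1607*(-1/304))/((308*(-3 - 616)/(1 + 616))) = (-9278/395 + 1607/304)/((308*(-619)/617)) = -2185747/(120080*(308*(1/617)*(-619))) = -2185747/(120080*(-190652/617)) = -2185747/120080*(-617/190652) = 1348605899/22893492160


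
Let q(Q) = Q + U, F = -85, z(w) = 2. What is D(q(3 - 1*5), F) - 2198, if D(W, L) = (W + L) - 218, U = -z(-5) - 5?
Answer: -2510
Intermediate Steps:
U = -7 (U = -1*2 - 5 = -2 - 5 = -7)
q(Q) = -7 + Q (q(Q) = Q - 7 = -7 + Q)
D(W, L) = -218 + L + W (D(W, L) = (L + W) - 218 = -218 + L + W)
D(q(3 - 1*5), F) - 2198 = (-218 - 85 + (-7 + (3 - 1*5))) - 2198 = (-218 - 85 + (-7 + (3 - 5))) - 2198 = (-218 - 85 + (-7 - 2)) - 2198 = (-218 - 85 - 9) - 2198 = -312 - 2198 = -2510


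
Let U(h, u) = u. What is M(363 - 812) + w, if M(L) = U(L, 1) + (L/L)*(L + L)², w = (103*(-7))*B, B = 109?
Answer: 727816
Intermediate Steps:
w = -78589 (w = (103*(-7))*109 = -721*109 = -78589)
M(L) = 1 + 4*L² (M(L) = 1 + (L/L)*(L + L)² = 1 + 1*(2*L)² = 1 + 1*(4*L²) = 1 + 4*L²)
M(363 - 812) + w = (1 + 4*(363 - 812)²) - 78589 = (1 + 4*(-449)²) - 78589 = (1 + 4*201601) - 78589 = (1 + 806404) - 78589 = 806405 - 78589 = 727816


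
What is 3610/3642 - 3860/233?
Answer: -6608495/424293 ≈ -15.575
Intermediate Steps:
3610/3642 - 3860/233 = 3610*(1/3642) - 3860*1/233 = 1805/1821 - 3860/233 = -6608495/424293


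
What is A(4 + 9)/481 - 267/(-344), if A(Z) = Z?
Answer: 10223/12728 ≈ 0.80319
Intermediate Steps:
A(4 + 9)/481 - 267/(-344) = (4 + 9)/481 - 267/(-344) = 13*(1/481) - 267*(-1/344) = 1/37 + 267/344 = 10223/12728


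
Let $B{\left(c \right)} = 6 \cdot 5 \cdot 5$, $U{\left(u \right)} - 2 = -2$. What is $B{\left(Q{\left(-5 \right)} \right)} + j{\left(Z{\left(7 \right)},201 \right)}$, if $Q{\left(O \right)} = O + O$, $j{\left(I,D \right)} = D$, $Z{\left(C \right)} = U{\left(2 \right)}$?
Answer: $351$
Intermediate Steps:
$U{\left(u \right)} = 0$ ($U{\left(u \right)} = 2 - 2 = 0$)
$Z{\left(C \right)} = 0$
$Q{\left(O \right)} = 2 O$
$B{\left(c \right)} = 150$ ($B{\left(c \right)} = 30 \cdot 5 = 150$)
$B{\left(Q{\left(-5 \right)} \right)} + j{\left(Z{\left(7 \right)},201 \right)} = 150 + 201 = 351$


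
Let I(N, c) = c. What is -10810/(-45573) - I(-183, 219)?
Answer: -9969677/45573 ≈ -218.76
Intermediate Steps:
-10810/(-45573) - I(-183, 219) = -10810/(-45573) - 1*219 = -10810*(-1/45573) - 219 = 10810/45573 - 219 = -9969677/45573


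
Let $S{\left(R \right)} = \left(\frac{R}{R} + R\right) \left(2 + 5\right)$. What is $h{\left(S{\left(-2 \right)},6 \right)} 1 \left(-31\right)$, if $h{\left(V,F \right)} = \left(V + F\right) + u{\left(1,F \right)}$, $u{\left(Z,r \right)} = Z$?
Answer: $0$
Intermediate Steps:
$S{\left(R \right)} = 7 + 7 R$ ($S{\left(R \right)} = \left(1 + R\right) 7 = 7 + 7 R$)
$h{\left(V,F \right)} = 1 + F + V$ ($h{\left(V,F \right)} = \left(V + F\right) + 1 = \left(F + V\right) + 1 = 1 + F + V$)
$h{\left(S{\left(-2 \right)},6 \right)} 1 \left(-31\right) = \left(1 + 6 + \left(7 + 7 \left(-2\right)\right)\right) 1 \left(-31\right) = \left(1 + 6 + \left(7 - 14\right)\right) 1 \left(-31\right) = \left(1 + 6 - 7\right) 1 \left(-31\right) = 0 \cdot 1 \left(-31\right) = 0 \left(-31\right) = 0$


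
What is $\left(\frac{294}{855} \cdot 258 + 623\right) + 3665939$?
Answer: $\frac{348331818}{95} \approx 3.6667 \cdot 10^{6}$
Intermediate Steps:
$\left(\frac{294}{855} \cdot 258 + 623\right) + 3665939 = \left(294 \cdot \frac{1}{855} \cdot 258 + 623\right) + 3665939 = \left(\frac{98}{285} \cdot 258 + 623\right) + 3665939 = \left(\frac{8428}{95} + 623\right) + 3665939 = \frac{67613}{95} + 3665939 = \frac{348331818}{95}$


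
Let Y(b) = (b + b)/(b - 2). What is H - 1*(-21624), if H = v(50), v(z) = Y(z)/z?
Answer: 518977/24 ≈ 21624.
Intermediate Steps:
Y(b) = 2*b/(-2 + b) (Y(b) = (2*b)/(-2 + b) = 2*b/(-2 + b))
v(z) = 2/(-2 + z) (v(z) = (2*z/(-2 + z))/z = 2/(-2 + z))
H = 1/24 (H = 2/(-2 + 50) = 2/48 = 2*(1/48) = 1/24 ≈ 0.041667)
H - 1*(-21624) = 1/24 - 1*(-21624) = 1/24 + 21624 = 518977/24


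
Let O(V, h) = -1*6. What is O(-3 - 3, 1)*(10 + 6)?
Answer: -96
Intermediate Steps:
O(V, h) = -6
O(-3 - 3, 1)*(10 + 6) = -6*(10 + 6) = -6*16 = -96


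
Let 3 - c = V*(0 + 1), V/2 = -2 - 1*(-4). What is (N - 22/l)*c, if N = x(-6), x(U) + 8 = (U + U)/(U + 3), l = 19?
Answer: 98/19 ≈ 5.1579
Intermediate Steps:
V = 4 (V = 2*(-2 - 1*(-4)) = 2*(-2 + 4) = 2*2 = 4)
x(U) = -8 + 2*U/(3 + U) (x(U) = -8 + (U + U)/(U + 3) = -8 + (2*U)/(3 + U) = -8 + 2*U/(3 + U))
N = -4 (N = 6*(-4 - 1*(-6))/(3 - 6) = 6*(-4 + 6)/(-3) = 6*(-⅓)*2 = -4)
c = -1 (c = 3 - 4*(0 + 1) = 3 - 4 = -1)
(N - 22/l)*c = (-4 - 22/19)*(-1) = -98/19*(-1) = 98/19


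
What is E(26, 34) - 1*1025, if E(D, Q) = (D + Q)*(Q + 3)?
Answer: 1195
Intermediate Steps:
E(D, Q) = (3 + Q)*(D + Q) (E(D, Q) = (D + Q)*(3 + Q) = (3 + Q)*(D + Q))
E(26, 34) - 1*1025 = (34² + 3*26 + 3*34 + 26*34) - 1*1025 = (1156 + 78 + 102 + 884) - 1025 = 2220 - 1025 = 1195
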